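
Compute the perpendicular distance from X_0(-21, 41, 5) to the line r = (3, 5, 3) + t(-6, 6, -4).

Direction vector d = (-6, 6, -4).
AP = (-24, 36, 2); AP·d = 352, |AP|² = 1876, |d|² = 88.
distance² = |AP|² − (AP·d)²/|d|² = 1876 − 123904/88 = 468, so the distance is 6√13.

6√13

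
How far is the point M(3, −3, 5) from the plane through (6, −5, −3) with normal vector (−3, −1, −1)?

√11/11

The plane has equation n·(r − (6, −5, −3)) = 0, i.e. n·r = -10.
n = (−3, −1, −1); n·P − (-10) = -1; |n| = √11; distance = 1/√11.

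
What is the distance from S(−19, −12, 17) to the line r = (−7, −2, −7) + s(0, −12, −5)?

Direction vector d = (0, −12, −5).
AP = (−12, −10, 24); AP·d = 0, |AP|² = 820, |d|² = 169.
distance² = |AP|² − (AP·d)²/|d|² = 820 − 0/169 = 820, so the distance is 2√205.

2√205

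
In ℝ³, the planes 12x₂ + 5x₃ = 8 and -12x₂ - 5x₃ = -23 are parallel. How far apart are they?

15/13

Divide the second equation by -1 to match normals: 12x₂ + 5x₃ = 23.
Both planes have normal n = (0, 12, 5), |n| = 13. Any point on the first plane is at distance |23 − 8|/|n| = 15/13 from the second.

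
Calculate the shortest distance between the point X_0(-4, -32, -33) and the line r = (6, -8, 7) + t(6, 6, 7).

2√85

Direction vector d = (6, 6, 7).
AP = (-10, -24, -40); AP·d = -484, |AP|² = 2276, |d|² = 121.
distance² = |AP|² − (AP·d)²/|d|² = 2276 − 234256/121 = 340, so the distance is 2√85.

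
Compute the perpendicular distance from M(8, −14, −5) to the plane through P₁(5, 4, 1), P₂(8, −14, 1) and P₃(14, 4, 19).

P₁P₂ = (3, −18, 0) and P₁P₃ = (9, 0, 18), so a normal is n = P₁P₂ × P₁P₃ = (−324, −54, 162).
n = (−324, −54, 162); n·P − (-1674) = -972; |n| = 54√46; distance = 972/(54√46) = 18/√46.

18/√46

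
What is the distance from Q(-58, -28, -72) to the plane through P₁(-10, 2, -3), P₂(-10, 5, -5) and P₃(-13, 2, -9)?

P₁P₂ = (0, 3, -2) and P₁P₃ = (-3, 0, -6), so a normal is n = P₁P₂ × P₁P₃ = (-18, 6, 9).
n = (-18, 6, 9); n·P − 165 = 63; |n| = 21; distance = 63/21 = 3.

3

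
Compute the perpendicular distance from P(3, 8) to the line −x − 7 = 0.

10

d = |(-1)·3 + 0·8 − 7| / √(1 + 0) = |-10|/1 = 10.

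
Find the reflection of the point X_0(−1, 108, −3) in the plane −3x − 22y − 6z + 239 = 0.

With n = (−3, −22, −6), the signed offset is (n·X_0 − (-239))/|n|² = -2116/529 = -4.
X_0' = X_0 − 2t·n = (−1, 108, −3) − (-8)·(−3, −22, −6) = (−25, −68, −51).

(-25, -68, -51)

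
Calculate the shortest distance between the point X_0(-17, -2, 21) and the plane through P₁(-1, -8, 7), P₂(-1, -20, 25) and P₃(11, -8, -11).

2/√22

P₁P₂ = (0, -12, 18) and P₁P₃ = (12, 0, -18), so a normal is n = P₁P₂ × P₁P₃ = (216, 216, 144).
Then n·(-17, -2, 21) - (-936) = -144.
|n| = √(46656 + 46656 + 20736) = 72√22, so the distance is |-144|/(72√22) = 2/√22.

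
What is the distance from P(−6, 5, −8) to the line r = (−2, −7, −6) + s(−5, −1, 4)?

2√41

Direction vector d = (−5, −1, 4).
AP = (−4, 12, −2); AP·d = 0, |AP|² = 164, |d|² = 42.
distance² = |AP|² − (AP·d)²/|d|² = 164 − 0/42 = 164, so the distance is 2√41.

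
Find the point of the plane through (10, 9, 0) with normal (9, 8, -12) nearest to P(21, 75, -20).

(-6, 51, 16)

The perpendicular from P has direction n = (9, 8, -12): r = (21, 75, -20) + λ(9, 8, -12).
Substitute into the plane: n·(P + λn) = 162 gives 1029 + 289λ = 162, so λ = -3.
Foot = (21, 75, -20) + (-3)·(9, 8, -12) = (-6, 51, 16).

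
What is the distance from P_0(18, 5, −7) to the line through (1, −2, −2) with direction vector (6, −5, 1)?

√301

Direction vector d = (6, −5, 1).
AP = (17, 7, −5); AP·d = 62, |AP|² = 363, |d|² = 62.
distance² = |AP|² − (AP·d)²/|d|² = 363 − 3844/62 = 301, so the distance is √301.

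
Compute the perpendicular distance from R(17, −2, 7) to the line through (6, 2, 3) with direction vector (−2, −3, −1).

Direction vector d = (−2, −3, −1).
AP = (11, −4, 4); AP·d = -14, |AP|² = 153, |d|² = 14.
distance² = |AP|² − (AP·d)²/|d|² = 153 − 196/14 = 139, so the distance is √139.

√139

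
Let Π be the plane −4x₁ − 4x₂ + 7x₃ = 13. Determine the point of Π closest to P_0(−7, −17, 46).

(13, 3, 11)

n = (−4, −4, 7), |n|² = 81, and n·P_0 − 13 = 405.
t = 405/81 = 5, so the foot is P_0 − t·n = (−7, −17, 46) − 5·(−4, −4, 7) = (13, 3, 11).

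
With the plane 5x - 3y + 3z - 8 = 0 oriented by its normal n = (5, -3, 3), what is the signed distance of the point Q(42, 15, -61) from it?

-26/√43

n·Q − 8 = -26.
|n| = √43, so the signed distance is -26/√43.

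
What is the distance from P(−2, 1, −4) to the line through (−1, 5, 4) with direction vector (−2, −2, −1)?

3√5

Direction vector d = (−2, −2, −1).
AP = (−1, −4, −8), and AP × d = (−12, 15, −6).
|AP × d|² = 405 and |d|² = 9, so the distance is √(405/9) = √45 = 3√5.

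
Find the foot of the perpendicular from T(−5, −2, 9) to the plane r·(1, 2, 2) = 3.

(-17/3, -10/3, 23/3)

The perpendicular from T has direction n = (1, 2, 2): r = (−5, −2, 9) + λ(1, 2, 2).
Substitute into the plane: n·(T + λn) = 3 gives 9 + 9λ = 3, so λ = -2/3.
Foot = (−5, −2, 9) + (-2/3)·(1, 2, 2) = (−17/3, −10/3, 23/3).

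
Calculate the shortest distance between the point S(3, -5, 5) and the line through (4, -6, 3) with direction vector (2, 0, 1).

√6

Direction vector d = (2, 0, 1).
AP = (-1, 1, 2); AP·d = 0, |AP|² = 6, |d|² = 5.
distance² = |AP|² − (AP·d)²/|d|² = 6 − 0/5 = 6, so the distance is √6.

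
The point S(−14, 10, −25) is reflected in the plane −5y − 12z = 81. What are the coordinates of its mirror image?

With n = (0, −5, −12), the signed offset is (n·S − 81)/|n|² = 169/169 = 1.
S' = S − 2t·n = (−14, 10, −25) − 2·(0, −5, −12) = (−14, 20, −1).

(-14, 20, -1)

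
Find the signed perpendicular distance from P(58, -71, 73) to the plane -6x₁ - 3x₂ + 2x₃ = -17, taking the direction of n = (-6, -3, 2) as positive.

4

n·P − (-17) = 28.
|n| = 7, so the signed distance is 28/7 = 4.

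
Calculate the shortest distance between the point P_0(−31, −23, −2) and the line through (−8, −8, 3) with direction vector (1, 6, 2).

√410

Direction vector d = (1, 6, 2).
AP = (−23, −15, −5), and AP × d = (0, 41, −123).
|AP × d|² = 16810 and |d|² = 41, so the distance is √(16810/41) = √410.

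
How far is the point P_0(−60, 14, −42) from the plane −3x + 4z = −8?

4

Normal vector n = (−3, 0, 4), and n·(−60, 14, −42) − (−8) = 20.
|n| = √(9 + 0 + 16) = 5, so the distance is |20|/5 = 4.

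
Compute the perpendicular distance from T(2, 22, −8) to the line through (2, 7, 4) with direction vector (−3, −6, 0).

Direction vector d = (−3, −6, 0).
AP = (0, 15, −12), and AP × d = (−72, 36, 45).
|AP × d|² = 8505 and |d|² = 45, so the distance is √(8505/45) = √189 = 3√21.

3√21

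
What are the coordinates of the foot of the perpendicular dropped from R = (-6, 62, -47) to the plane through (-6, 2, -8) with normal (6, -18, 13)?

n = (6, -18, 13), |n|² = 529, and n·R − (-176) = -1587.
t = -1587/529 = -3, so the foot is R − t·n = (-6, 62, -47) − (-3)·(6, -18, 13) = (12, 8, -8).

(12, 8, -8)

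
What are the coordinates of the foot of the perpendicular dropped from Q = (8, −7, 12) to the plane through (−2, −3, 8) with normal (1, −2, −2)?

n = (1, −2, −2), |n|² = 9, and n·Q − (-12) = 10.
t = 10/9, so the foot is Q − t·n = (8, −7, 12) − (10/9)·(1, −2, −2) = (62/9, −43/9, 128/9).

(62/9, -43/9, 128/9)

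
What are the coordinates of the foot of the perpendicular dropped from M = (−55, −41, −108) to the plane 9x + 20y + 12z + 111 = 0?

(-19, 39, -60)

The perpendicular from M has direction n = (9, 20, 12): r = (−55, −41, −108) + λ(9, 20, 12).
Substitute into the plane: n·(M + λn) = -111 gives -2611 + 625λ = -111, so λ = 4.
Foot = (−55, −41, −108) + 4·(9, 20, 12) = (−19, 39, −60).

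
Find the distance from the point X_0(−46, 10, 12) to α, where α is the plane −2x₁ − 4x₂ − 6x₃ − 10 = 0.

15/√14

Normal vector n = (−2, −4, −6), and n·(−46, 10, 12) − 10 = −30.
|n| = √(4 + 16 + 36) = 2√14, so the distance is |-30|/(2√14) = 15√14/14.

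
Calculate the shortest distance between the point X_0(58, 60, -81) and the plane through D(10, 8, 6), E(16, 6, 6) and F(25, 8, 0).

27/√65

DE = (6, -2, 0) and DF = (15, 0, -6), so a normal is n = DE × DF = (12, 36, 30).
Then n·(58, 60, -81) - 588 = -162.
|n| = √(144 + 1296 + 900) = 6√65, so the distance is |-162|/(6√65) = 27/√65.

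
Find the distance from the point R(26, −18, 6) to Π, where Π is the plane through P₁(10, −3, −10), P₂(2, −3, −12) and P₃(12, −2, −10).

18/√21

P₁P₂ = (−8, 0, −2) and P₁P₃ = (2, 1, 0), so a normal is n = P₁P₂ × P₁P₃ = (2, −4, −8).
Then n·(26, −18, 6) − 112 = −36.
|n| = √(4 + 16 + 64) = 2√21, so the distance is |-36|/(2√21) = 18/√21.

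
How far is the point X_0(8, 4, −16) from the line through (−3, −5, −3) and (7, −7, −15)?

A direction vector is d = (10, −2, −12).
AP = (11, 9, −13), and AP × d = (−134, 2, −112).
|AP × d|² = 30504 and |d|² = 248, so the distance is √(30504/248) = √123.

√123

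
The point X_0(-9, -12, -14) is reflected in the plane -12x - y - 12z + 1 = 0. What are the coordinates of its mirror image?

n = (-12, -1, -12), |n|² = 289, n·X_0 − (-1) = 289, so t = 289/289 = 1.
Foot F = X_0 − 1·n = (3, -11, -2); the reflection is 2F − X_0 = (15, -10, 10).

(15, -10, 10)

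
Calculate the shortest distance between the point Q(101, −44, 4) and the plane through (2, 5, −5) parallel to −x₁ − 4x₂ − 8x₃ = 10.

25/9

Parallel planes share the normal n = (−1, −4, −8); since (2, 5, −5) lies on the plane, its equation is −x₁ − 4x₂ − 8x₃ = 18.
d = |(-1)·101 + (-4)·(-44) + (-8)·4 − 18| / √(1 + 16 + 64) = |25| / 9 = 25/9.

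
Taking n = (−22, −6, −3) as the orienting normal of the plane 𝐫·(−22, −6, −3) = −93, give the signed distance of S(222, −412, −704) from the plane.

-9

n·S − (-93) = -207.
|n| = 23, so the signed distance is -207/23 = -9.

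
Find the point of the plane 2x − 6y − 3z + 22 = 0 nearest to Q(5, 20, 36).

The perpendicular from Q has direction n = (2, −6, −3): r = (5, 20, 36) + μ(2, −6, −3).
Substitute into the plane: n·(Q + μn) = -22 gives -218 + 49μ = -22, so μ = 4.
Foot = (5, 20, 36) + 4·(2, −6, −3) = (13, −4, 24).

(13, -4, 24)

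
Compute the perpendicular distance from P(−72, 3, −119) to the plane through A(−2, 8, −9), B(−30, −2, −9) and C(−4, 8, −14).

AB = (−28, −10, 0) and AC = (−2, 0, −5), so a normal is n = AB × AC = (50, −140, −20).
d = |50·(-72) + (-140)·3 + (-20)·(-119) − (-1040)| / √(2500 + 19600 + 400) = |-600| / 150 = 4.

4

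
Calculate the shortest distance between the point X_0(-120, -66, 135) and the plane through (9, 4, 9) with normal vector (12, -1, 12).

2

The plane has equation n·(r − (9, 4, 9)) = 0, i.e. n·r = 212.
n = (12, -1, 12); n·P − 212 = 34; |n| = 17; distance = 34/17 = 2.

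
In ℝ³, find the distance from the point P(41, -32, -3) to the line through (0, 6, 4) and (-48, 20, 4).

√674

A direction vector is d = (-48, 14, 0).
AP = (41, -38, -7), and AP × d = (98, 336, -1250).
|AP × d|² = 1685000 and |d|² = 2500, so the distance is √(1685000/2500) = √674.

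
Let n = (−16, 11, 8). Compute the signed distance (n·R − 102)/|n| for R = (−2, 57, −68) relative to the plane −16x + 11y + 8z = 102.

13/21

n·R − 102 = 13.
|n| = 21, so the signed distance is 13/21.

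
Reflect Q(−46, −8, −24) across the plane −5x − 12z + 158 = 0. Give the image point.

(-6, -8, 72)

n = (−5, 0, −12), |n|² = 169, n·Q − (-158) = 676, so t = 676/169 = 4.
Foot F = Q − 4·n = (−26, −8, 24); the reflection is 2F − Q = (−6, −8, 72).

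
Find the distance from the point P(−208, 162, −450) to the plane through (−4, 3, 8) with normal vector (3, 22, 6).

6

The plane has equation n·(r − (−4, 3, 8)) = 0, i.e. n·r = 102.
d = |3·(-208) + 22·162 + 6·(-450) − 102| / √(9 + 484 + 36) = |138| / 23 = 6.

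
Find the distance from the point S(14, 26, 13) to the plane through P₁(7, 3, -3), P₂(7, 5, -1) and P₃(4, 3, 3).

P₁P₂ = (0, 2, 2) and P₁P₃ = (-3, 0, 6), so a normal is n = P₁P₂ × P₁P₃ = (12, -6, 6).
d = |12·14 + (-6)·26 + 6·13 − 48| / √(144 + 36 + 36) = |42| / (6√6) = 7/√6.

7/√6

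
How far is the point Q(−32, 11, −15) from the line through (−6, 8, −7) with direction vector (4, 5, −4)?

Direction vector d = (4, 5, −4).
AP = (−26, 3, −8); AP·d = -57, |AP|² = 749, |d|² = 57.
distance² = |AP|² − (AP·d)²/|d|² = 749 − 3249/57 = 692, so the distance is 2√173.

2√173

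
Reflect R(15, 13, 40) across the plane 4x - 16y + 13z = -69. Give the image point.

(7, 45, 14)

n = (4, -16, 13), |n|² = 441, n·R − (-69) = 441, so t = 441/441 = 1.
Foot F = R − 1·n = (11, 29, 27); the reflection is 2F − R = (7, 45, 14).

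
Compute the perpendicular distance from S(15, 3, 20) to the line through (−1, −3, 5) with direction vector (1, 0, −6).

Direction vector d = (1, 0, −6).
AP = (16, 6, 15); AP·d = -74, |AP|² = 517, |d|² = 37.
distance² = |AP|² − (AP·d)²/|d|² = 517 − 5476/37 = 369, so the distance is 3√41.

3√41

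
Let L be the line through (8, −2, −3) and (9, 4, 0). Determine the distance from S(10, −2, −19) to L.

√214

A direction vector is d = (1, 6, 3).
AP = (2, 0, −16), and AP × d = (96, −22, 12).
|AP × d|² = 9844 and |d|² = 46, so the distance is √(9844/46) = √214.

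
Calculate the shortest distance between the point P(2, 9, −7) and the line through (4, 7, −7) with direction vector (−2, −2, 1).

2√2

Direction vector d = (−2, −2, 1).
AP = (−2, 2, 0), and AP × d = (2, 2, 8).
|AP × d|² = 72 and |d|² = 9, so the distance is √(72/9) = √8 = 2√2.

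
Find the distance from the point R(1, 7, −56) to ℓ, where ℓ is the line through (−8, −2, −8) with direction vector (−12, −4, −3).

Direction vector d = (−12, −4, −3).
AP = (9, 9, −48), and AP × d = (−219, 603, 72).
|AP × d|² = 416754 and |d|² = 169, so the distance is √(416754/169) = √2466 = 3√274.

3√274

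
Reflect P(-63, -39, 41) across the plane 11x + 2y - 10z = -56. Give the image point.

(47, -19, -59)

With n = (11, 2, -10), the signed offset is (n·P − (-56))/|n|² = -1125/225 = -5.
P' = P − 2t·n = (-63, -39, 41) − (-10)·(11, 2, -10) = (47, -19, -59).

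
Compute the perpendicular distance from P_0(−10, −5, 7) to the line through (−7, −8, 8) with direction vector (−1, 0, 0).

√10

Direction vector d = (−1, 0, 0).
AP = (−3, 3, −1), and AP × d = (0, 1, 3).
|AP × d|² = 10 and |d|² = 1, so the distance is √10.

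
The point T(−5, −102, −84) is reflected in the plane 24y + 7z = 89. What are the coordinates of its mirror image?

(-5, 138, -14)

With n = (0, 24, 7), the signed offset is (n·T − 89)/|n|² = -3125/625 = -5.
T' = T − 2t·n = (−5, −102, −84) − (-10)·(0, 24, 7) = (−5, 138, −14).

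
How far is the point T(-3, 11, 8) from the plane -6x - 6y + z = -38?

2/√73

Normal vector n = (-6, -6, 1), and n·(-3, 11, 8) - (-38) = -2.
|n| = √(36 + 36 + 1) = √73, so the distance is |-2|/√73 = 2√73/73.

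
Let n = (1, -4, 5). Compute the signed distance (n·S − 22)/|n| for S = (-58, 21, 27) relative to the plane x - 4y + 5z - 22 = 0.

n·S − 22 = -29.
|n| = √42, so the signed distance is -29√42/42.

-29√42/42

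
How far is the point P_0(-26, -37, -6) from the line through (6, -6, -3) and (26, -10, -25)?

A direction vector is d = (20, -4, -22).
AP = (-32, -31, -3); AP·d = -450, |AP|² = 1994, |d|² = 900.
distance² = |AP|² − (AP·d)²/|d|² = 1994 − 202500/900 = 1769, so the distance is √1769.

√1769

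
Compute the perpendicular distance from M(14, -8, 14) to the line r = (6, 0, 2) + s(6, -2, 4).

4√3

Direction vector d = (6, -2, 4).
AP = (8, -8, 12); AP·d = 112, |AP|² = 272, |d|² = 56.
distance² = |AP|² − (AP·d)²/|d|² = 272 − 12544/56 = 48, so the distance is 4√3.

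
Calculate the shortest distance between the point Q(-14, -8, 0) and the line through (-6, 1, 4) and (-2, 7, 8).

2√2

A direction vector is d = (4, 6, 4).
AP = (-8, -9, -4), and AP × d = (-12, 16, -12).
|AP × d|² = 544 and |d|² = 68, so the distance is √(544/68) = √8 = 2√2.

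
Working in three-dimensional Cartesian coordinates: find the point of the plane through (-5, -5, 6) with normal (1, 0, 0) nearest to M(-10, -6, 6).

(-5, -6, 6)

n = (1, 0, 0), |n|² = 1, and n·M − (-5) = -5.
t = -5/1 = -5, so the foot is M − t·n = (-10, -6, 6) − (-5)·(1, 0, 0) = (-5, -6, 6).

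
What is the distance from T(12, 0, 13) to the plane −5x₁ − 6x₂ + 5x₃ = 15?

Normal vector n = (−5, −6, 5), and n·(12, 0, 13) − 15 = −10.
|n| = √(25 + 36 + 25) = √86, so the distance is |-10|/√86 = 10/√86.

10/√86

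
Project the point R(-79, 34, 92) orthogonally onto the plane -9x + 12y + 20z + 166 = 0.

(-34, -26, -8)

n = (-9, 12, 20), |n|² = 625, and n·R − (-166) = 3125.
t = 3125/625 = 5, so the foot is R − t·n = (-79, 34, 92) − 5·(-9, 12, 20) = (-34, -26, -8).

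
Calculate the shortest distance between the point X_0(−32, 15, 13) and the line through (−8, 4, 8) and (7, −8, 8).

A direction vector is d = (15, −12, 0).
AP = (−24, 11, 5); AP·d = -492, |AP|² = 722, |d|² = 369.
distance² = |AP|² − (AP·d)²/|d|² = 722 − 242064/369 = 66, so the distance is √66.

√66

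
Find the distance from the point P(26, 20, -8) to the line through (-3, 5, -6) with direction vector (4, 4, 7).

√746

Direction vector d = (4, 4, 7).
AP = (29, 15, -2); AP·d = 162, |AP|² = 1070, |d|² = 81.
distance² = |AP|² − (AP·d)²/|d|² = 1070 − 26244/81 = 746, so the distance is √746.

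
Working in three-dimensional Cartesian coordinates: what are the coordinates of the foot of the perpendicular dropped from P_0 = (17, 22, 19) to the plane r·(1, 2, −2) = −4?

n = (1, 2, −2), |n|² = 9, and n·P_0 − (-4) = 27.
t = 27/9 = 3, so the foot is P_0 − t·n = (17, 22, 19) − 3·(1, 2, −2) = (14, 16, 25).

(14, 16, 25)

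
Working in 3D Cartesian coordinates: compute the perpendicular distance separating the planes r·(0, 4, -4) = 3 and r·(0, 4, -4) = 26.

23√2/8

With common normal n = (0, 4, -4) (|n| = 4√2), the distance is |3 − 26|/|n| = 23/(4√2) = 23√2/8.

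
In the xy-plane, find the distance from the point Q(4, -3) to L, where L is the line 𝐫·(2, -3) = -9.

2√13

The normal to the line is n = (2, -3) with |n| = √13.
|n·Q − (-9)| = |17 − (-9)| = 26, so the distance is 26/√13 = 2√13.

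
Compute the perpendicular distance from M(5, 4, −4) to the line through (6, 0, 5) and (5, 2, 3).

√17

A direction vector is d = (−1, 2, −2).
AP = (−1, 4, −9), and AP × d = (10, 7, 2).
|AP × d|² = 153 and |d|² = 9, so the distance is √(153/9) = √17.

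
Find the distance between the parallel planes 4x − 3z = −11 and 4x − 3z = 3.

Both planes have normal n = (4, 0, −3), |n| = 5. Any point on the first plane is at distance |3 − (-11)|/|n| = 14/5 from the second.

14/5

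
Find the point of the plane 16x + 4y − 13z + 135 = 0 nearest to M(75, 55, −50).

(-5, 35, 15)

n = (16, 4, −13), |n|² = 441, and n·M − (-135) = 2205.
t = 2205/441 = 5, so the foot is M − t·n = (75, 55, −50) − 5·(16, 4, −13) = (−5, 35, 15).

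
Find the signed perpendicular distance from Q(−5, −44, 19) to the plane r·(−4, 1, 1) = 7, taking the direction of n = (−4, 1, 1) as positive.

n·Q − 7 = -12.
|n| = 3√2, so the signed distance is -2√2.

-2√2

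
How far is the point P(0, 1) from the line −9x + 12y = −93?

The normal to the line is n = (−9, 12) with |n| = 15.
|n·P − (-93)| = |12 − (-93)| = 105, so the distance is 105/15 = 7.

7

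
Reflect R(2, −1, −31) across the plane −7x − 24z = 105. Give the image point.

With n = (−7, 0, −24), the signed offset is (n·R − 105)/|n|² = 625/625 = 1.
R' = R − 2t·n = (2, −1, −31) − 2·(−7, 0, −24) = (16, −1, 17).

(16, -1, 17)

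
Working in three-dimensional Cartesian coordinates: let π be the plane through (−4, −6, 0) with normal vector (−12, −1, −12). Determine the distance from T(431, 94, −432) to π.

8

The plane has equation n·(r − (−4, −6, 0)) = 0, i.e. n·r = 54.
d = |(-12)·431 + (-1)·94 + (-12)·(-432) − 54| / √(144 + 1 + 144) = |-136| / 17 = 8.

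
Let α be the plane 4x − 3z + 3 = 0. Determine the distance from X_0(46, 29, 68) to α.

d = |4·46 + (-3)·68 − (-3)| / √(16 + 0 + 9) = |-17| / 5 = 17/5.

17/5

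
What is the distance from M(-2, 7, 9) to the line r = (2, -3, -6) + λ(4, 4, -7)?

2√65

Direction vector d = (4, 4, -7).
AP = (-4, 10, 15); AP·d = -81, |AP|² = 341, |d|² = 81.
distance² = |AP|² − (AP·d)²/|d|² = 341 − 6561/81 = 260, so the distance is 2√65.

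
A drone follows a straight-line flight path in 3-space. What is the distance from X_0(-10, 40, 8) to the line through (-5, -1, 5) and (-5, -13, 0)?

A direction vector is d = (0, -12, -5).
AP = (-5, 41, 3); AP·d = -507, |AP|² = 1715, |d|² = 169.
distance² = |AP|² − (AP·d)²/|d|² = 1715 − 257049/169 = 194, so the distance is √194.

√194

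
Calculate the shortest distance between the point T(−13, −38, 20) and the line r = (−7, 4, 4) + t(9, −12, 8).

30

Direction vector d = (9, −12, 8).
AP = (−6, −42, 16); AP·d = 578, |AP|² = 2056, |d|² = 289.
distance² = |AP|² − (AP·d)²/|d|² = 2056 − 334084/289 = 900, so the distance is 30.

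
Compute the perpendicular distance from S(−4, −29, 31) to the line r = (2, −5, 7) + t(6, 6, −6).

6√6

Direction vector d = (6, 6, −6).
AP = (−6, −24, 24), and AP × d = (0, 108, 108).
|AP × d|² = 23328 and |d|² = 108, so the distance is √(23328/108) = √216 = 6√6.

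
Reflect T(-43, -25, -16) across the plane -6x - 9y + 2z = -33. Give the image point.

With n = (-6, -9, 2), the signed offset is (n·T − (-33))/|n|² = 484/121 = 4.
T' = T − 2t·n = (-43, -25, -16) − 8·(-6, -9, 2) = (5, 47, -32).

(5, 47, -32)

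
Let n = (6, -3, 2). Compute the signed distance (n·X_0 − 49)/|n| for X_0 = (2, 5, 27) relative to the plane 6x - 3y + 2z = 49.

n·X_0 − 49 = 2.
|n| = 7, so the signed distance is 2/7.

2/7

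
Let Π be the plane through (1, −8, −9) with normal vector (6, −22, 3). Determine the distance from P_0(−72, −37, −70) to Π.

The plane has equation n·(r − (1, −8, −9)) = 0, i.e. n·r = 155.
Then n·(−72, −37, −70) − 155 = 17.
|n| = √(36 + 484 + 9) = 23, so the distance is |17|/23 = 17/23.

17/23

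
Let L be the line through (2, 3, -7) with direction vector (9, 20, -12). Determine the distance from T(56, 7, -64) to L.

3√409

Direction vector d = (9, 20, -12).
AP = (54, 4, -57); AP·d = 1250, |AP|² = 6181, |d|² = 625.
distance² = |AP|² − (AP·d)²/|d|² = 6181 − 1562500/625 = 3681, so the distance is 3√409.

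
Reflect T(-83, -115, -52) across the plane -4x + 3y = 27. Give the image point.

(-479/5, -527/5, -52)

n = (-4, 3, 0), |n|² = 25, n·T − 27 = -40, so t = -40/25 = -8/5.
Foot F = T − (-8/5)·n = (-447/5, -551/5, -52); the reflection is 2F − T = (-479/5, -527/5, -52).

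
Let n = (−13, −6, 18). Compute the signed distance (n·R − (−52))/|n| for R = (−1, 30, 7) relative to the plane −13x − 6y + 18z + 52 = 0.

n·R − (-52) = 11.
|n| = 23, so the signed distance is 11/23.

11/23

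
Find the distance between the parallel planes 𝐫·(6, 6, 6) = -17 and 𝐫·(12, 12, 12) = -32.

Divide the second equation by 2 to match normals: 6x + 6y + 6z = -16.
Both planes have normal n = (6, 6, 6), |n| = 6√3. Any point on the first plane is at distance |(-16) − (-17)|/|n| = 1/(6√3) = √3/18 from the second.

1/(6√3)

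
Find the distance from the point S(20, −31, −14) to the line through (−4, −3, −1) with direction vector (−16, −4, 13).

Direction vector d = (−16, −4, 13).
AP = (24, −28, −13), and AP × d = (−416, −104, −544).
|AP × d|² = 479808 and |d|² = 441, so the distance is √(479808/441) = √1088 = 8√17.

8√17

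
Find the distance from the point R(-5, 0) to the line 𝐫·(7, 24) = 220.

51/5

The normal to the line is n = (7, 24) with |n| = 25.
|n·R − 220| = |-35 − 220| = 255, so the distance is 255/25 = 51/5.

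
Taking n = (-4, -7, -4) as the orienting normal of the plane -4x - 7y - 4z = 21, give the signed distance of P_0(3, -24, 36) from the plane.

-1

n·P_0 − 21 = -9.
|n| = 9, so the signed distance is -9/9 = -1.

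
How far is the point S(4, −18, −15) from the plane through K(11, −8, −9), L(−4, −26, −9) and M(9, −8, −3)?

KL = (−15, −18, 0) and KM = (−2, 0, 6), so a normal is n = KL × KM = (−108, 90, −36).
n = (−108, 90, −36); n·P − (-1584) = 72; |n| = 18√65; distance = 72/(18√65) = 4√65/65.

4√65/65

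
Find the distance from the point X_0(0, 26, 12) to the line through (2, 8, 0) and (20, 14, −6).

2√118

A direction vector is d = (18, 6, −6).
AP = (−2, 18, 12), and AP × d = (−180, 204, −336).
|AP × d|² = 186912 and |d|² = 396, so the distance is √(186912/396) = √472 = 2√118.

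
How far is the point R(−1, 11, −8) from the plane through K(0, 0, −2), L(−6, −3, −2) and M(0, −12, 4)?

KL = (−6, −3, 0) and KM = (0, −12, 6), so a normal is n = KL × KM = (−18, 36, 72).
d = |(-18)·(-1) + 36·11 + 72·(-8) − (-144)| / √(324 + 1296 + 5184) = |-18| / (18√21) = 1/√21.

1/√21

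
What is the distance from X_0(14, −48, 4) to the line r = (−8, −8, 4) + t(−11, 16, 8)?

Direction vector d = (−11, 16, 8).
AP = (22, −40, 0); AP·d = -882, |AP|² = 2084, |d|² = 441.
distance² = |AP|² − (AP·d)²/|d|² = 2084 − 777924/441 = 320, so the distance is 8√5.

8√5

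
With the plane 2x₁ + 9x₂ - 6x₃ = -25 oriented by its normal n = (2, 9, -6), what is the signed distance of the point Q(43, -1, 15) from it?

n·Q − (-25) = 12.
|n| = 11, so the signed distance is 12/11.

12/11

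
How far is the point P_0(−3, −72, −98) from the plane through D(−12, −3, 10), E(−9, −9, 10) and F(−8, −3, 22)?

DE = (3, −6, 0) and DF = (4, 0, 12), so a normal is n = DE × DF = (−72, −36, 24).
Then n·(−3, −72, −98) − 1212 = −756.
|n| = √(5184 + 1296 + 576) = 84, so the distance is |-756|/84 = 9.

9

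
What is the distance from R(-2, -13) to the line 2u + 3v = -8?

The normal to the line is n = (2, 3) with |n| = √13.
|n·R − (-8)| = |-43 − (-8)| = 35, so the distance is 35/√13 = 35√13/13.

35√13/13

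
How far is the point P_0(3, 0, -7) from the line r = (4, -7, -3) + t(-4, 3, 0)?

Direction vector d = (-4, 3, 0).
AP = (-1, 7, -4); AP·d = 25, |AP|² = 66, |d|² = 25.
distance² = |AP|² − (AP·d)²/|d|² = 66 − 625/25 = 41, so the distance is √41.

√41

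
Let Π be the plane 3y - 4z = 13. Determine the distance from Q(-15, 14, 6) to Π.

1

d = |3·14 + (-4)·6 − 13| / √(0 + 9 + 16) = |5| / 5 = 1.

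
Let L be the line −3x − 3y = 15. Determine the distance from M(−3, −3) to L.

1/√2

The normal to the line is n = (−3, −3) with |n| = 3√2.
|n·M − 15| = |18 − 15| = 3, so the distance is 3/(3√2) = 1/√2.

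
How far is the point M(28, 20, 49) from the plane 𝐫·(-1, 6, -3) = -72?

Normal vector n = (-1, 6, -3), and n·(28, 20, 49) - (-72) = 17.
|n| = √(1 + 36 + 9) = √46, so the distance is |17|/√46 = 17/√46.

17√46/46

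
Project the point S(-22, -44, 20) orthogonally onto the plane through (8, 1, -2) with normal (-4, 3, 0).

(-122/5, -211/5, 20)

The perpendicular from S has direction n = (-4, 3, 0): r = (-22, -44, 20) + t(-4, 3, 0).
Substitute into the plane: n·(S + tn) = -29 gives -44 + 25t = -29, so t = 3/5.
Foot = (-22, -44, 20) + (3/5)·(-4, 3, 0) = (-122/5, -211/5, 20).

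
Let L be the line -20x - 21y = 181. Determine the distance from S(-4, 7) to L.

The normal to the line is n = (-20, -21) with |n| = 29.
|n·S − 181| = |-67 − 181| = 248, so the distance is 248/29.

248/29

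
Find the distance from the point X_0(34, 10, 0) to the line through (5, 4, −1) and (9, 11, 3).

√554

A direction vector is d = (4, 7, 4).
AP = (29, 6, 1), and AP × d = (17, −112, 179).
|AP × d|² = 44874 and |d|² = 81, so the distance is √(44874/81) = √554.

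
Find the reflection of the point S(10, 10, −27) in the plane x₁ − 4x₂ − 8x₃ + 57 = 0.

n = (1, −4, −8), |n|² = 81, n·S − (-57) = 243, so t = 243/81 = 3.
Foot F = S − 3·n = (7, 22, −3); the reflection is 2F − S = (4, 34, 21).

(4, 34, 21)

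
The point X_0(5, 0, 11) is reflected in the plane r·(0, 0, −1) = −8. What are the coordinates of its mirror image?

With n = (0, 0, −1), the signed offset is (n·X_0 − (-8))/|n|² = -3/1 = -3.
X_0' = X_0 − 2t·n = (5, 0, 11) − (-6)·(0, 0, −1) = (5, 0, 5).

(5, 0, 5)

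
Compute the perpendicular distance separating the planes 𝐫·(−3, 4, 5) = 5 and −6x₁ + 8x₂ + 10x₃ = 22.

Divide the second equation by 2 to match normals: −3x₁ + 4x₂ + 5x₃ = 11.
With common normal n = (−3, 4, 5) (|n| = 5√2), the distance is |5 − 11|/|n| = 6/(5√2) = 3√2/5.

3√2/5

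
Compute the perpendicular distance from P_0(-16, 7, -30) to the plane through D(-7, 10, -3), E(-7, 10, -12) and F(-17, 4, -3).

12/√34

DE = (0, 0, -9) and DF = (-10, -6, 0), so a normal is n = DE × DF = (-54, 90, 0).
n = (-54, 90, 0); n·P − 1278 = 216; |n| = 18√34; distance = 216/(18√34) = 12/√34.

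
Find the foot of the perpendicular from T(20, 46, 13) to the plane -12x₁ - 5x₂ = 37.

The perpendicular from T has direction n = (-12, -5, 0): r = (20, 46, 13) + λ(-12, -5, 0).
Substitute into the plane: n·(T + λn) = 37 gives -470 + 169λ = 37, so λ = 3.
Foot = (20, 46, 13) + 3·(-12, -5, 0) = (-16, 31, 13).

(-16, 31, 13)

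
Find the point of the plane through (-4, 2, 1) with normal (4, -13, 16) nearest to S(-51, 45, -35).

(-39, 6, 13)

n = (4, -13, 16), |n|² = 441, and n·S − (-26) = -1323.
t = -1323/441 = -3, so the foot is S − t·n = (-51, 45, -35) − (-3)·(4, -13, 16) = (-39, 6, 13).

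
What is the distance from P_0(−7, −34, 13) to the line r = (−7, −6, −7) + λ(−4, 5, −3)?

8√6

Direction vector d = (−4, 5, −3).
AP = (0, −28, 20); AP·d = -200, |AP|² = 1184, |d|² = 50.
distance² = |AP|² − (AP·d)²/|d|² = 1184 − 40000/50 = 384, so the distance is 8√6.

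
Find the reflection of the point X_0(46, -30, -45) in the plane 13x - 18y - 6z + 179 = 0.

(-32, 78, -9)

With n = (13, -18, -6), the signed offset is (n·X_0 − (-179))/|n|² = 1587/529 = 3.
X_0' = X_0 − 2t·n = (46, -30, -45) − 6·(13, -18, -6) = (-32, 78, -9).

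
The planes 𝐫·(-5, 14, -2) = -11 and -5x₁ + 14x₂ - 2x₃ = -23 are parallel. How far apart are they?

With common normal n = (-5, 14, -2) (|n| = 15), the distance is |(-11) − (-23)|/|n| = 12/15 = 4/5.

4/5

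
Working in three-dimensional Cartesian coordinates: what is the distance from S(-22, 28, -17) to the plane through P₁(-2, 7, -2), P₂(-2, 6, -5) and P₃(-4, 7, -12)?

22/√35

P₁P₂ = (0, -1, -3) and P₁P₃ = (-2, 0, -10), so a normal is n = P₁P₂ × P₁P₃ = (10, 6, -2).
Then n·(-22, 28, -17) - 26 = -44.
|n| = √(100 + 36 + 4) = 2√35, so the distance is |-44|/(2√35) = 22/√35.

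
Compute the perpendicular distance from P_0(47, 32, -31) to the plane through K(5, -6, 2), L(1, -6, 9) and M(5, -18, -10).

10/9

KL = (-4, 0, 7) and KM = (0, -12, -12), so a normal is n = KL × KM = (84, -48, 48).
n = (84, -48, 48); n·P − 804 = 120; |n| = 108; distance = 120/108 = 10/9.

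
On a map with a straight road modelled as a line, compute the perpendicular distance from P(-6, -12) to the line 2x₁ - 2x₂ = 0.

d = |2·(-6) + (-2)·(-12) − 0| / √(4 + 4) = |12|/(2√2) = 3√2.

3√2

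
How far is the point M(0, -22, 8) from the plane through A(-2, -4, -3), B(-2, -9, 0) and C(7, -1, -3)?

AB = (0, -5, 3) and AC = (9, 3, 0), so a normal is n = AB × AC = (-9, 27, 45).
d = |(-9)·0 + 27·(-22) + 45·8 − (-225)| / √(81 + 729 + 2025) = |-9| / (9√35) = 1/√35.

1/√35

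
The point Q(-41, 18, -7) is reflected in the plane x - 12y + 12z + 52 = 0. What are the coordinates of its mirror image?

With n = (1, -12, 12), the signed offset is (n·Q − (-52))/|n|² = -289/289 = -1.
Q' = Q − 2t·n = (-41, 18, -7) − (-2)·(1, -12, 12) = (-39, -6, 17).

(-39, -6, 17)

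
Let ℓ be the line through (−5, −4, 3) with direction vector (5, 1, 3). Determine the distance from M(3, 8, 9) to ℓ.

2√26

Direction vector d = (5, 1, 3).
AP = (8, 12, 6); AP·d = 70, |AP|² = 244, |d|² = 35.
distance² = |AP|² − (AP·d)²/|d|² = 244 − 4900/35 = 104, so the distance is 2√26.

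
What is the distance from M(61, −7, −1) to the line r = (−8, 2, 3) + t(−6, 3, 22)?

Direction vector d = (−6, 3, 22).
AP = (69, −9, −4), and AP × d = (−186, −1494, 153).
|AP × d|² = 2290041 and |d|² = 529, so the distance is √(2290041/529) = √4329 = 3√481.

3√481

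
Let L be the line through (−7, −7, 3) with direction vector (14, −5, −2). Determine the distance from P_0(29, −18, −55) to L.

2√689

Direction vector d = (14, −5, −2).
AP = (36, −11, −58); AP·d = 675, |AP|² = 4781, |d|² = 225.
distance² = |AP|² − (AP·d)²/|d|² = 4781 − 455625/225 = 2756, so the distance is 2√689.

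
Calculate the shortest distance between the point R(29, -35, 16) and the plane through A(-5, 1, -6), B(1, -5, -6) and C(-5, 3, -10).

6

AB = (6, -6, 0) and AC = (0, 2, -4), so a normal is n = AB × AC = (24, 24, 12).
n = (24, 24, 12); n·P − (-168) = 216; |n| = 36; distance = 216/36 = 6.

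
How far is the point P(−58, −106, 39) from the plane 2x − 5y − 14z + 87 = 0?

d = |2·(-58) + (-5)·(-106) + (-14)·39 − (-87)| / √(4 + 25 + 196) = |-45| / 15 = 3.

3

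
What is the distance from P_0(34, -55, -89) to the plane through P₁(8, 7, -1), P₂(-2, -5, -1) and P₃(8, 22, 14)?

26/√86

P₁P₂ = (-10, -12, 0) and P₁P₃ = (0, 15, 15), so a normal is n = P₁P₂ × P₁P₃ = (-180, 150, -150).
Then n·(34, -55, -89) - (-240) = -780.
|n| = √(32400 + 22500 + 22500) = 30√86, so the distance is |-780|/(30√86) = 13√86/43.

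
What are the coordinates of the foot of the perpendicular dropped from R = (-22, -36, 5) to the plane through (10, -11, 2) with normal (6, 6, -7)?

(-4, -18, -16)

The perpendicular from R has direction n = (6, 6, -7): r = (-22, -36, 5) + t(6, 6, -7).
Substitute into the plane: n·(R + tn) = -20 gives -383 + 121t = -20, so t = 3.
Foot = (-22, -36, 5) + 3·(6, 6, -7) = (-4, -18, -16).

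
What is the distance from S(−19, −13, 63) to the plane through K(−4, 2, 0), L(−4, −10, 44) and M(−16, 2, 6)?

3/23

KL = (0, −12, 44) and KM = (−12, 0, 6), so a normal is n = KL × KM = (−72, −528, −144).
n = (−72, −528, −144); n·P − (-768) = -72; |n| = 552; distance = 72/552 = 3/23.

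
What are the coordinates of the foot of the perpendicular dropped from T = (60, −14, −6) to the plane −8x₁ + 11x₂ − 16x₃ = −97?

(52, -3, -22)

n = (−8, 11, −16), |n|² = 441, and n·T − (-97) = -441.
t = -441/441 = -1, so the foot is T − t·n = (60, −14, −6) − (-1)·(−8, 11, −16) = (52, −3, −22).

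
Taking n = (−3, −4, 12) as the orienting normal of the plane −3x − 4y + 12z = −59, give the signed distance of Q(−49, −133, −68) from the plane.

n·Q − (-59) = -78.
|n| = 13, so the signed distance is -78/13 = -6.

-6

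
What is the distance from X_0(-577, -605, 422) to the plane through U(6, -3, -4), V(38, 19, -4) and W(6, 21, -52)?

UV = (32, 22, 0) and UW = (0, 24, -48), so a normal is n = UV × UW = (-1056, 1536, 768).
Then n·(-577, -605, 422) - (-14016) = 18144.
|n| = √(1115136 + 2359296 + 589824) = 2016, so the distance is |18144|/2016 = 9.

9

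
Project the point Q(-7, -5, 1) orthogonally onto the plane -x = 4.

The perpendicular from Q has direction n = (-1, 0, 0): r = (-7, -5, 1) + t(-1, 0, 0).
Substitute into the plane: n·(Q + tn) = 4 gives 7 + 1t = 4, so t = -3.
Foot = (-7, -5, 1) + (-3)·(-1, 0, 0) = (-4, -5, 1).

(-4, -5, 1)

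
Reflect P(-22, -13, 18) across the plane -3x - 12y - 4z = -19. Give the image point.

(-16, 11, 26)

n = (-3, -12, -4), |n|² = 169, n·P − (-19) = 169, so t = 169/169 = 1.
Foot F = P − 1·n = (-19, -1, 22); the reflection is 2F − P = (-16, 11, 26).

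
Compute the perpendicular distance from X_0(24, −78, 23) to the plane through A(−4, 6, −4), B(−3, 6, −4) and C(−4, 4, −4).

AB = (1, 0, 0) and AC = (0, −2, 0), so a normal is n = AB × AC = (0, 0, −2).
d = |(-2)·23 − 8| / √(0 + 0 + 4) = |-54| / 2 = 27.

27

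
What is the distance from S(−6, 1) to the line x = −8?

d = |1·(-6) + 0·1 − (-8)| / √(1 + 0) = |2|/1 = 2.

2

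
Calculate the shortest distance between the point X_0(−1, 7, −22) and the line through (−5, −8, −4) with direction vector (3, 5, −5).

Direction vector d = (3, 5, −5).
AP = (4, 15, −18); AP·d = 177, |AP|² = 565, |d|² = 59.
distance² = |AP|² − (AP·d)²/|d|² = 565 − 31329/59 = 34, so the distance is √34.

√34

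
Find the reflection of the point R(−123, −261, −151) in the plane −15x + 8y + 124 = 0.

(-2301/17, -4325/17, -151)

n = (−15, 8, 0), |n|² = 289, n·R − (-124) = -119, so t = -119/289 = -7/17.
Foot F = R − (-7/17)·n = (−2196/17, −4381/17, −151); the reflection is 2F − R = (−2301/17, −4325/17, −151).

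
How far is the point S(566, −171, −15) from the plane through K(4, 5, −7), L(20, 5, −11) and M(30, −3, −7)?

KL = (16, 0, −4) and KM = (26, −8, 0), so a normal is n = KL × KM = (−32, −104, −128).
Then n·(566, −171, −15) − 248 = 1344.
|n| = √(1024 + 10816 + 16384) = 168, so the distance is |1344|/168 = 8.

8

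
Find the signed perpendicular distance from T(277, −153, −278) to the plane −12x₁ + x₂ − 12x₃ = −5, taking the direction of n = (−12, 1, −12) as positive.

-8

n·T − (-5) = -136.
|n| = 17, so the signed distance is -136/17 = -8.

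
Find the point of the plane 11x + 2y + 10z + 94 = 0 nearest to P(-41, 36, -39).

(-8, 42, -9)

The perpendicular from P has direction n = (11, 2, 10): r = (-41, 36, -39) + μ(11, 2, 10).
Substitute into the plane: n·(P + μn) = -94 gives -769 + 225μ = -94, so μ = 3.
Foot = (-41, 36, -39) + 3·(11, 2, 10) = (-8, 42, -9).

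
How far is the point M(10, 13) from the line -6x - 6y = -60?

13√2/2

The normal to the line is n = (-6, -6) with |n| = 6√2.
|n·M − (-60)| = |-138 − (-60)| = 78, so the distance is 78/(6√2) = 13√2/2.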